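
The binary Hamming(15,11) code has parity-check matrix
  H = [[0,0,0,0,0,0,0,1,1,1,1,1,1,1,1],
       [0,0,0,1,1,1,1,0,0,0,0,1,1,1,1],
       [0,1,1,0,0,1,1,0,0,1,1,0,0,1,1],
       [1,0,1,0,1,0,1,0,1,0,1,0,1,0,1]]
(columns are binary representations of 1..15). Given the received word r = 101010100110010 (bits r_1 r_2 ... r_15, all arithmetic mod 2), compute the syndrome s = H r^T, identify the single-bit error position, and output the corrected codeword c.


s = (1, 1, 1, 1)^T, error position = 15, corrected codeword c = 101010100110011

Compute s = H r^T mod 2 one row at a time:
  s_1 = 0 + 0 + 1 + 1 + 0 + 0 + 1 + 0 = 3 ≡ 1 (mod 2).
  s_2 = 0 + 1 + 0 + 1 + 0 + 0 + 1 + 0 = 3 ≡ 1 (mod 2).
  s_3 = 0 + 1 + 0 + 1 + 1 + 1 + 1 + 0 = 5 ≡ 1 (mod 2).
  s_4 = 1 + 1 + 1 + 1 + 0 + 1 + 0 + 0 = 5 ≡ 1 (mod 2).
s = (1, 1, 1, 1)^T — this equals column 15 of H (binary 1111), so error is at position 15.
Correct: flip bit 15 of r = 101010100110010 to get c = 101010100110011.


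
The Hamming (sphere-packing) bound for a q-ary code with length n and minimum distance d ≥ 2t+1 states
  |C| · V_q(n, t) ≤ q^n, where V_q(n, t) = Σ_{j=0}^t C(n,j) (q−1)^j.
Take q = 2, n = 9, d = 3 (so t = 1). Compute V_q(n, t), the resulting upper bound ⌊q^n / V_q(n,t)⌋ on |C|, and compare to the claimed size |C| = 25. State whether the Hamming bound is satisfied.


V_q(n, t) = 10, q^n = 512, Hamming bound = 51, |C| = 25 ≤ bound (satisfied).

Step 1: Compute V_q(n, t) = Σ_{j=0}^1 C(n, j) (q−1)^j.
  j = 0: C(9,0)·(1)^0 = 1·1 = 1.
  j = 1: C(9,1)·(1)^1 = 9·1 = 9.
  V_q(n, t) = 1 + 9 = 10.
Step 2: q^n = 2^9 = 512.
Step 3: Hamming bound ⌊q^n / V_q(n,t)⌋ = ⌊512/10⌋ = 51.
Step 4: Compare |C| = 25 to 51: satisfied.
The claimed |C| lies below the Hamming bound.


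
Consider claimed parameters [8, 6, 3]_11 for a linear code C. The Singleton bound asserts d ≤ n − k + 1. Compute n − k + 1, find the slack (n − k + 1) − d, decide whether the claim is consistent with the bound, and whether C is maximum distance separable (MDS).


Singleton RHS = n − k + 1 = 3, slack = 0, bound satisfied, MDS.

Singleton bound: d ≤ n − k + 1.
Here n = 8, k = 6, so n − k + 1 = 3.
Given d = 3, check d ≤ 3: YES.
Slack = (n − k + 1) − d = 0.
The code is MDS (slack = 0).
Description: the claimed parameters are [8, 6, 3]_11; such a code would be MDS (meets Singleton bound).


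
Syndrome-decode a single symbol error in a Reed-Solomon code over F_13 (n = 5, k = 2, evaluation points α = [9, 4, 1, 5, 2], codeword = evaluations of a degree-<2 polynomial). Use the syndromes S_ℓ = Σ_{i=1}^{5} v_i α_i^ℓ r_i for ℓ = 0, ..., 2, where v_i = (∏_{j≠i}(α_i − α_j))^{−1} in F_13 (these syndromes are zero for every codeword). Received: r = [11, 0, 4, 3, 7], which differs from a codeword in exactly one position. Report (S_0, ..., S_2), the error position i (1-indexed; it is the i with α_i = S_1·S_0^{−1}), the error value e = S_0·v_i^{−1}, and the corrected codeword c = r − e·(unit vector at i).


S = (11, 8, 7), error at position 1, error magnitude e = 9, c = [2, 0, 4, 3, 7].

Step 1: column multipliers v_i = (∏_{j≠i}(α_i − α_j))^{−1} mod 13.
  i = 1 (α = 9): (9−4)(9−1)(9−5)(9−2) = 5·8·4·7 = 1120 ≡ 2, so v_1 = 2^{−1} = 7 (mod 13).
  i = 2 (α = 4): (4−9)(4−1)(4−5)(4−2) = (−5)·3·(−1)·2 = 30 ≡ 4, so v_2 = 4^{−1} = 10 (mod 13).
  i = 3 (α = 1): (1−9)(1−4)(1−5)(1−2) = (−8)·(−3)·(−4)·(−1) = 96 ≡ 5, so v_3 = 5^{−1} = 8 (mod 13).
  i = 4 (α = 5): (5−9)(5−4)(5−1)(5−2) = (−4)·1·4·3 = −48 ≡ 4, so v_4 = 4^{−1} = 10 (mod 13).
  i = 5 (α = 2): (2−9)(2−4)(2−1)(2−5) = (−7)·(−2)·1·(−3) = −42 ≡ 10, so v_5 = 10^{−1} = 4 (mod 13).
  v = [7, 10, 8, 10, 4].
Step 2: syndromes of r = [11, 0, 4, 3, 7] (all sums mod 13).
  S_0 = Σ v_i r_i = 7·11 + 10·0 + 8·4 + 10·3 + 4·7 = 167 ≡ 11.
  S_1 = Σ v_i α_i r_i = 7·9·11 + 10·4·0 + 8·1·4 + 10·5·3 + 4·2·7 = 931 ≡ 8.
  α_i^2 mod 13 = [3, 3, 1, 12, 4].
  S_2 = Σ v_i α_i^2 r_i = 7·3·11 + 10·3·0 + 8·1·4 + 10·12·3 + 4·4·7 = 735 ≡ 7.
  S = (11, 8, 7) ≠ 0, so r is not a codeword (an error is present).
Step 3: locate the error. For a single error e at position i, S_ℓ = v_i·e·α_i^ℓ, so α_err = S_1/S_0.
  S_0^{−1} = 11^{−1} = 6 (mod 13), so α_err = 8·6 = 48 ≡ 9 = α_1. Error position i = 1.
  Consistency check: S_2/S_1 = 7·5 = 35 ≡ 9 = α_err ✓ (single-error assumption holds).
Step 4: error magnitude e = S_0/v_1 = S_0·∏_{j≠1}(α_1 − α_j) = 11·2 = 22 ≡ 9 (mod 13).
Step 5: correct position 1: c_1 = r_1 − e = 11 − 9 ≡ 2 (mod 13). Hence c = [2, 0, 4, 3, 7].
  Check: interpolating c through the α_i gives m(x) = 1 + 3·x (degree < 2) with m(α_i) = c_i for every i, so c is indeed a codeword.


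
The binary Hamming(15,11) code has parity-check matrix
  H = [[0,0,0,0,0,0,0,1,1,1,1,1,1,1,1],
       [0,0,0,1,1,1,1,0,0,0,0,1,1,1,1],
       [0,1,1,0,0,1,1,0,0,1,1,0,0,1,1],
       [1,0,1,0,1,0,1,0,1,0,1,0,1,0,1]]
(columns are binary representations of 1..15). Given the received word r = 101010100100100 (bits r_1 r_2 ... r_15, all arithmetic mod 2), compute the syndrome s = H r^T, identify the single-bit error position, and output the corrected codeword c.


s = (0, 1, 1, 1)^T, error position = 7, corrected codeword c = 101010000100100

Compute s = H r^T mod 2 one row at a time:
  s_1 = 0 + 0 + 1 + 0 + 0 + 1 + 0 + 0 = 2 ≡ 0 (mod 2).
  s_2 = 0 + 1 + 0 + 1 + 0 + 1 + 0 + 0 = 3 ≡ 1 (mod 2).
  s_3 = 0 + 1 + 0 + 1 + 1 + 0 + 0 + 0 = 3 ≡ 1 (mod 2).
  s_4 = 1 + 1 + 1 + 1 + 0 + 0 + 1 + 0 = 5 ≡ 1 (mod 2).
s = (0, 1, 1, 1)^T — this equals column 7 of H (binary 0111), so error is at position 7.
Correct: flip bit 7 of r = 101010100100100 to get c = 101010000100100.


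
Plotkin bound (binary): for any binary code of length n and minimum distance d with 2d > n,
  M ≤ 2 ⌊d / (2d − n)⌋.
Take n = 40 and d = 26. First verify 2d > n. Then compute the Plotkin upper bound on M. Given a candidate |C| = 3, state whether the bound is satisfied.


Plotkin bound M ≤ 4; given |C| = 3 ≤ bound (satisfied).

Check applicability: 2d = 52, n = 40.
2d − n = 12 > 0, so Plotkin applies.
Compute d/(2d−n) = 26/12 ≈ 2.1667.
⌊d/(2d−n)⌋ = 2.
Plotkin bound: M ≤ 2·2 = 4.
Given |C| = 3, check: satisfied.
This |C| is below the Plotkin bound.


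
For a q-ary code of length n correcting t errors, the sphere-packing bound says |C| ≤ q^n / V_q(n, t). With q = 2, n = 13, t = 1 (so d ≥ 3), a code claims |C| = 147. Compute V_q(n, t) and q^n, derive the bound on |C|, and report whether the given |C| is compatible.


V_q(n, t) = 14, q^n = 8192, Hamming bound = 585, |C| = 147 ≤ bound (satisfied).

Step 1: Compute V_q(n, t) = Σ_{j=0}^1 C(n, j) (q−1)^j.
  j = 0: C(13,0)·(1)^0 = 1·1 = 1.
  j = 1: C(13,1)·(1)^1 = 13·1 = 13.
  V_q(n, t) = 1 + 13 = 14.
Step 2: q^n = 2^13 = 8192.
Step 3: Hamming bound ⌊q^n / V_q(n,t)⌋ = ⌊8192/14⌋ = 585.
Step 4: Compare |C| = 147 to 585: satisfied.
The claimed |C| lies below the Hamming bound.


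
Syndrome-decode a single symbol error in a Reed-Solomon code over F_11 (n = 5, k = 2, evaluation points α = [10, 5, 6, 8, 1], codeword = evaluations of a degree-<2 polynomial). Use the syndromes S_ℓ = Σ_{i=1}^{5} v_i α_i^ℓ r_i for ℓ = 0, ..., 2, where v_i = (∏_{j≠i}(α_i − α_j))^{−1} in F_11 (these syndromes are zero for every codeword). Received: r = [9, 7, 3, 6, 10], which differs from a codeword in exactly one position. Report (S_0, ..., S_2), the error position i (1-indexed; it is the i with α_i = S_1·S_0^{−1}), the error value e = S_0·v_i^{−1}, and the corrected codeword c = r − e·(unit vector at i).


S = (7, 7, 7), error at position 5, error magnitude e = 9, c = [9, 7, 3, 6, 1].

Step 1: column multipliers v_i = (∏_{j≠i}(α_i − α_j))^{−1} mod 11.
  i = 1 (α = 10): (10−5)(10−6)(10−8)(10−1) = 5·4·2·9 = 360 ≡ 8, so v_1 = 8^{−1} = 7 (mod 11).
  i = 2 (α = 5): (5−10)(5−6)(5−8)(5−1) = (−5)·(−1)·(−3)·4 = −60 ≡ 6, so v_2 = 6^{−1} = 2 (mod 11).
  i = 3 (α = 6): (6−10)(6−5)(6−8)(6−1) = (−4)·1·(−2)·5 = 40 ≡ 7, so v_3 = 7^{−1} = 8 (mod 11).
  i = 4 (α = 8): (8−10)(8−5)(8−6)(8−1) = (−2)·3·2·7 = −84 ≡ 4, so v_4 = 4^{−1} = 3 (mod 11).
  i = 5 (α = 1): (1−10)(1−5)(1−6)(1−8) = (−9)·(−4)·(−5)·(−7) = 1260 ≡ 6, so v_5 = 6^{−1} = 2 (mod 11).
  v = [7, 2, 8, 3, 2].
Step 2: syndromes of r = [9, 7, 3, 6, 10] (all sums mod 11).
  S_0 = Σ v_i r_i = 7·9 + 2·7 + 8·3 + 3·6 + 2·10 = 139 ≡ 7.
  S_1 = Σ v_i α_i r_i = 7·10·9 + 2·5·7 + 8·6·3 + 3·8·6 + 2·1·10 = 1008 ≡ 7.
  α_i^2 mod 11 = [1, 3, 3, 9, 1].
  S_2 = Σ v_i α_i^2 r_i = 7·1·9 + 2·3·7 + 8·3·3 + 3·9·6 + 2·1·10 = 359 ≡ 7.
  S = (7, 7, 7) ≠ 0, so r is not a codeword (an error is present).
Step 3: locate the error. For a single error e at position i, S_ℓ = v_i·e·α_i^ℓ, so α_err = S_1/S_0.
  S_0^{−1} = 7^{−1} = 8 (mod 11), so α_err = 7·8 = 56 ≡ 1 = α_5. Error position i = 5.
  Consistency check: S_2/S_1 = 7·8 = 56 ≡ 1 = α_err ✓ (single-error assumption holds).
Step 4: error magnitude e = S_0/v_5 = S_0·∏_{j≠5}(α_5 − α_j) = 7·6 = 42 ≡ 9 (mod 11).
Step 5: correct position 5: c_5 = r_5 − e = 10 − 9 ≡ 1 (mod 11). Hence c = [9, 7, 3, 6, 1].
  Check: interpolating c through the α_i gives m(x) = 5 + 7·x (degree < 2) with m(α_i) = c_i for every i, so c is indeed a codeword.


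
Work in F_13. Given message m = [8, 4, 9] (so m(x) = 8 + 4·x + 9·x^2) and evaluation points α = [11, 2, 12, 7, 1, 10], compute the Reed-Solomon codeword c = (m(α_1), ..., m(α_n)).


c = [10, 0, 0, 9, 8, 12]

Message polynomial: m(x) = 8 + 4·x + 9·x^2 (mod 13).
For each evaluation point α_i, compute m(α_i) mod 13:
  α_1 = 11: Horner steps 9 → 12 → 10, so m(11) = 10.
  α_2 = 2: Horner steps 9 → 9 → 0, so m(2) = 0.
  α_3 = 12: Horner steps 9 → 8 → 0, so m(12) = 0.
  α_4 = 7: Horner steps 9 → 2 → 9, so m(7) = 9.
  α_5 = 1: Horner steps 9 → 0 → 8, so m(1) = 8.
  α_6 = 10: Horner steps 9 → 3 → 12, so m(10) = 12.
Codeword c = [10, 0, 0, 9, 8, 12] ∈ F_13^6.


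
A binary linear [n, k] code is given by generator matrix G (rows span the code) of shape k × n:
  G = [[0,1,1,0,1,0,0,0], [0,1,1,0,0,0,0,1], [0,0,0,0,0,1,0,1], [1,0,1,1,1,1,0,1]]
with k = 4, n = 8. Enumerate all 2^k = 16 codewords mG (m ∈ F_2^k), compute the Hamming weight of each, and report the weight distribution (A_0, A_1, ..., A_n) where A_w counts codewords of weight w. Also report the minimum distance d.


Weight distribution: A_0 = 1, A_2 = 3, A_3 = 4, A_4 = 3, A_5 = 4, A_6 = 1. Minimum distance d = 2.

Enumerate all 2^4 = 16 messages m ∈ F_2^4.
For each, compute codeword c = mG in F_2^8, then tally its weight.
  m = 0000 → c = 00000000, weight = 0.
  m = 1000 → c = 01101000, weight = 3.
  m = 0100 → c = 01100001, weight = 3.
  m = 1100 → c = 00001001, weight = 2.
  m = 0010 → c = 00000101, weight = 2.
  m = 1010 → c = 01101101, weight = 5.
  m = 0110 → c = 01100100, weight = 3.
  m = 1110 → c = 00001100, weight = 2.
  m = 0001 → c = 10111101, weight = 6.
  m = 1001 → c = 11010101, weight = 5.
  m = 0101 → c = 11011100, weight = 5.
  m = 1101 → c = 10110100, weight = 4.
  m = 0011 → c = 10111000, weight = 4.
  m = 1011 → c = 11010000, weight = 3.
  m = 0111 → c = 11011001, weight = 5.
  m = 1111 → c = 10110001, weight = 4.
Tally weights:
  weight 0: 1 codewords.
  weight 2: 3 codewords.
  weight 3: 4 codewords.
  weight 4: 3 codewords.
  weight 5: 4 codewords.
  weight 6: 1 codewords.
Minimum distance d = smallest w > 0 with A_w > 0 = 2.
Sanity: Σ A_w = 16 = 2^4 = 16 ✓.


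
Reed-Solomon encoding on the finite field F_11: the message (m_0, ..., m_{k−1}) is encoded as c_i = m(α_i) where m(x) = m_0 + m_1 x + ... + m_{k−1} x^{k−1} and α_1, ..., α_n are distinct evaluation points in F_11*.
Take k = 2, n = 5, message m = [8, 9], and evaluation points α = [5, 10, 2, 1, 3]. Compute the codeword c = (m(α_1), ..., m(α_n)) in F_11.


c = [9, 10, 4, 6, 2]

Message polynomial: m(x) = 8 + 9·x (mod 11).
For each evaluation point α_i, compute m(α_i) mod 11:
  α_1 = 5: Horner steps 9 → 9, so m(5) = 9.
  α_2 = 10: Horner steps 9 → 10, so m(10) = 10.
  α_3 = 2: Horner steps 9 → 4, so m(2) = 4.
  α_4 = 1: Horner steps 9 → 6, so m(1) = 6.
  α_5 = 3: Horner steps 9 → 2, so m(3) = 2.
Codeword c = [9, 10, 4, 6, 2] ∈ F_11^5.


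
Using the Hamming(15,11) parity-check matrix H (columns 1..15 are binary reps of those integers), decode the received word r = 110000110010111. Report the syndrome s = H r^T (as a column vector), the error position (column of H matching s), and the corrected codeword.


s = (1, 0, 1, 1)^T, error position = 11, corrected codeword c = 110000110000111

Compute s = H r^T mod 2 one row at a time:
  s_1 = 1 + 0 + 0 + 1 + 0 + 1 + 1 + 1 = 5 ≡ 1 (mod 2).
  s_2 = 0 + 0 + 0 + 1 + 0 + 1 + 1 + 1 = 4 ≡ 0 (mod 2).
  s_3 = 1 + 0 + 0 + 1 + 0 + 1 + 1 + 1 = 5 ≡ 1 (mod 2).
  s_4 = 1 + 0 + 0 + 1 + 0 + 1 + 1 + 1 = 5 ≡ 1 (mod 2).
s = (1, 0, 1, 1)^T — this equals column 11 of H (binary 1011), so error is at position 11.
Correct: flip bit 11 of r = 110000110010111 to get c = 110000110000111.


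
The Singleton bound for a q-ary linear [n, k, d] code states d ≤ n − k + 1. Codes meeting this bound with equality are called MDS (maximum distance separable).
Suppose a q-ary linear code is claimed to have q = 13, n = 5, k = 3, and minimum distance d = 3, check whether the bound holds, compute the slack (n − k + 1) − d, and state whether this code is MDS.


Singleton RHS = n − k + 1 = 3, slack = 0, bound satisfied, MDS.

Singleton bound: d ≤ n − k + 1.
Here n = 5, k = 3, so n − k + 1 = 3.
Given d = 3, check d ≤ 3: YES.
Slack = (n − k + 1) − d = 0.
The code is MDS (slack = 0).
Description: the claimed parameters are [5, 3, 3]_13; such a code would be MDS (meets Singleton bound).


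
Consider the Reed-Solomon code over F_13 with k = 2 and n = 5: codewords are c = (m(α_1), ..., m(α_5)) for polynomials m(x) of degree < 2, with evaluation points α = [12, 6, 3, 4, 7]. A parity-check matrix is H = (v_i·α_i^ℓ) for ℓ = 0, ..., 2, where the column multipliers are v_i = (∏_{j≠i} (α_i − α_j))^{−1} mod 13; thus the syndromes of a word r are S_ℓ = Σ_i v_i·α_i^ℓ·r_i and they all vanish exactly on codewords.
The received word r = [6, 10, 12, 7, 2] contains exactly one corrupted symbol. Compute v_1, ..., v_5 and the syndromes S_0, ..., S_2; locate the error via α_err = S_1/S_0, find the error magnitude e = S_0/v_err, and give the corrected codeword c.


S = (2, 1, 7), error at position 5, error magnitude e = 10, c = [6, 10, 12, 7, 5].

Step 1: column multipliers v_i = (∏_{j≠i}(α_i − α_j))^{−1} mod 13.
  i = 1 (α = 12): (12−6)(12−3)(12−4)(12−7) = 6·9·8·5 = 2160 ≡ 2, so v_1 = 2^{−1} = 7 (mod 13).
  i = 2 (α = 6): (6−12)(6−3)(6−4)(6−7) = (−6)·3·2·(−1) = 36 ≡ 10, so v_2 = 10^{−1} = 4 (mod 13).
  i = 3 (α = 3): (3−12)(3−6)(3−4)(3−7) = (−9)·(−3)·(−1)·(−4) = 108 ≡ 4, so v_3 = 4^{−1} = 10 (mod 13).
  i = 4 (α = 4): (4−12)(4−6)(4−3)(4−7) = (−8)·(−2)·1·(−3) = −48 ≡ 4, so v_4 = 4^{−1} = 10 (mod 13).
  i = 5 (α = 7): (7−12)(7−6)(7−3)(7−4) = (−5)·1·4·3 = −60 ≡ 5, so v_5 = 5^{−1} = 8 (mod 13).
  v = [7, 4, 10, 10, 8].
Step 2: syndromes of r = [6, 10, 12, 7, 2] (all sums mod 13).
  S_0 = Σ v_i r_i = 7·6 + 4·10 + 10·12 + 10·7 + 8·2 = 288 ≡ 2.
  S_1 = Σ v_i α_i r_i = 7·12·6 + 4·6·10 + 10·3·12 + 10·4·7 + 8·7·2 = 1496 ≡ 1.
  α_i^2 mod 13 = [1, 10, 9, 3, 10].
  S_2 = Σ v_i α_i^2 r_i = 7·1·6 + 4·10·10 + 10·9·12 + 10·3·7 + 8·10·2 = 1892 ≡ 7.
  S = (2, 1, 7) ≠ 0, so r is not a codeword (an error is present).
Step 3: locate the error. For a single error e at position i, S_ℓ = v_i·e·α_i^ℓ, so α_err = S_1/S_0.
  S_0^{−1} = 2^{−1} = 7 (mod 13), so α_err = 1·7 = 7 ≡ 7 = α_5. Error position i = 5.
  Consistency check: S_2/S_1 = 7·1 = 7 ≡ 7 = α_err ✓ (single-error assumption holds).
Step 4: error magnitude e = S_0/v_5 = S_0·∏_{j≠5}(α_5 − α_j) = 2·5 = 10 ≡ 10 (mod 13).
Step 5: correct position 5: c_5 = r_5 − e = 2 − 10 ≡ 5 (mod 13). Hence c = [6, 10, 12, 7, 5].
  Check: interpolating c through the α_i gives m(x) = 1 + 8·x (degree < 2) with m(α_i) = c_i for every i, so c is indeed a codeword.


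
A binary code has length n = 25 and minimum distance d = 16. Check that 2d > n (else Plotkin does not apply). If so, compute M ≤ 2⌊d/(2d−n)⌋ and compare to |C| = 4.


Plotkin bound M ≤ 4; given |C| = 4 ≤ bound (satisfied).

Check applicability: 2d = 32, n = 25.
2d − n = 7 > 0, so Plotkin applies.
Compute d/(2d−n) = 16/7 ≈ 2.2857.
⌊d/(2d−n)⌋ = 2.
Plotkin bound: M ≤ 2·2 = 4.
Given |C| = 4, check: satisfied.
This |C| is at the Plotkin bound.


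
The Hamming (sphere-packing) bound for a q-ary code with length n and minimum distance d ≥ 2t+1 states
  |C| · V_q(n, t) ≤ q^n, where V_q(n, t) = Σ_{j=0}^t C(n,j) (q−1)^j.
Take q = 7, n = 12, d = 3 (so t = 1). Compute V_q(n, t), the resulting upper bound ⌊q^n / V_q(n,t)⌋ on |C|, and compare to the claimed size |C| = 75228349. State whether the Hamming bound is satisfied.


V_q(n, t) = 73, q^n = 13841287201, Hamming bound = 189606673, |C| = 75228349 ≤ bound (satisfied).

Step 1: Compute V_q(n, t) = Σ_{j=0}^1 C(n, j) (q−1)^j.
  j = 0: C(12,0)·(6)^0 = 1·1 = 1.
  j = 1: C(12,1)·(6)^1 = 12·6 = 72.
  V_q(n, t) = 1 + 72 = 73.
Step 2: q^n = 7^12 = 13841287201.
Step 3: Hamming bound ⌊q^n / V_q(n,t)⌋ = ⌊13841287201/73⌋ = 189606673.
Step 4: Compare |C| = 75228349 to 189606673: satisfied.
The claimed |C| lies below the Hamming bound.


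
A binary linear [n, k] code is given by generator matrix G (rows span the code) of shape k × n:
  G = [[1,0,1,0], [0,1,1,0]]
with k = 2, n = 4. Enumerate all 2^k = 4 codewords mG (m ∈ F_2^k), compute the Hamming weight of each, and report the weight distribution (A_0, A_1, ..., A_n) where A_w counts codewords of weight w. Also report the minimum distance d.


Weight distribution: A_0 = 1, A_2 = 3. Minimum distance d = 2.

Enumerate all 2^2 = 4 messages m ∈ F_2^2.
For each, compute codeword c = mG in F_2^4, then tally its weight.
  m = 00 → c = 0000, weight = 0.
  m = 10 → c = 1010, weight = 2.
  m = 01 → c = 0110, weight = 2.
  m = 11 → c = 1100, weight = 2.
Tally weights:
  weight 0: 1 codewords.
  weight 2: 3 codewords.
Minimum distance d = smallest w > 0 with A_w > 0 = 2.
Sanity: Σ A_w = 4 = 2^2 = 4 ✓.


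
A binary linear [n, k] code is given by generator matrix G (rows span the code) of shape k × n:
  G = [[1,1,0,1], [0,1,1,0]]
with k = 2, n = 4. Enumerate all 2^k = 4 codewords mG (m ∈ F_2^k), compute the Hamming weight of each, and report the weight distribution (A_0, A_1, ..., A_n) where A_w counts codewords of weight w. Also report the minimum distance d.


Weight distribution: A_0 = 1, A_2 = 1, A_3 = 2. Minimum distance d = 2.

Enumerate all 2^2 = 4 messages m ∈ F_2^2.
For each, compute codeword c = mG in F_2^4, then tally its weight.
  m = 00 → c = 0000, weight = 0.
  m = 10 → c = 1101, weight = 3.
  m = 01 → c = 0110, weight = 2.
  m = 11 → c = 1011, weight = 3.
Tally weights:
  weight 0: 1 codewords.
  weight 2: 1 codewords.
  weight 3: 2 codewords.
Minimum distance d = smallest w > 0 with A_w > 0 = 2.
Sanity: Σ A_w = 4 = 2^2 = 4 ✓.


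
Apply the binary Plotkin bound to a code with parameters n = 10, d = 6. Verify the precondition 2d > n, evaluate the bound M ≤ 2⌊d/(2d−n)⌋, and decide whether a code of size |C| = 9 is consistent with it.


Plotkin bound M ≤ 6; given |C| = 9 > bound (violated).

Check applicability: 2d = 12, n = 10.
2d − n = 2 > 0, so Plotkin applies.
Compute d/(2d−n) = 6/2 ≈ 3.0000.
⌊d/(2d−n)⌋ = 3.
Plotkin bound: M ≤ 2·3 = 6.
Given |C| = 9, check: VIOLATED.
This |C| is above the Plotkin bound, so no binary code with n = 10, d = 6 and 9 codewords exists.


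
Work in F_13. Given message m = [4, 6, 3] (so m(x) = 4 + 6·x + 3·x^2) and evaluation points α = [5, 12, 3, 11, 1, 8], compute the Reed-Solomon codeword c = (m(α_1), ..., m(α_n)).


c = [5, 1, 10, 4, 0, 10]

Message polynomial: m(x) = 4 + 6·x + 3·x^2 (mod 13).
For each evaluation point α_i, compute m(α_i) mod 13:
  α_1 = 5: Horner steps 3 → 8 → 5, so m(5) = 5.
  α_2 = 12: Horner steps 3 → 3 → 1, so m(12) = 1.
  α_3 = 3: Horner steps 3 → 2 → 10, so m(3) = 10.
  α_4 = 11: Horner steps 3 → 0 → 4, so m(11) = 4.
  α_5 = 1: Horner steps 3 → 9 → 0, so m(1) = 0.
  α_6 = 8: Horner steps 3 → 4 → 10, so m(8) = 10.
Codeword c = [5, 1, 10, 4, 0, 10] ∈ F_13^6.


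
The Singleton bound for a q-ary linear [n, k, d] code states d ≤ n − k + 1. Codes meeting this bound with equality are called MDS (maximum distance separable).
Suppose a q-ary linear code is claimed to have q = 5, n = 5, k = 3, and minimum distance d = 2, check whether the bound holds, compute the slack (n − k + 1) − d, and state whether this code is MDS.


Singleton RHS = n − k + 1 = 3, slack = 1, bound satisfied, not MDS.

Singleton bound: d ≤ n − k + 1.
Here n = 5, k = 3, so n − k + 1 = 3.
Given d = 2, check d ≤ 3: YES.
Slack = (n − k + 1) − d = 1.
The code is NOT MDS (slack = 1 > 0).
Description: the claimed parameters are [5, 3, 2]_5; such a code would be non-MDS.


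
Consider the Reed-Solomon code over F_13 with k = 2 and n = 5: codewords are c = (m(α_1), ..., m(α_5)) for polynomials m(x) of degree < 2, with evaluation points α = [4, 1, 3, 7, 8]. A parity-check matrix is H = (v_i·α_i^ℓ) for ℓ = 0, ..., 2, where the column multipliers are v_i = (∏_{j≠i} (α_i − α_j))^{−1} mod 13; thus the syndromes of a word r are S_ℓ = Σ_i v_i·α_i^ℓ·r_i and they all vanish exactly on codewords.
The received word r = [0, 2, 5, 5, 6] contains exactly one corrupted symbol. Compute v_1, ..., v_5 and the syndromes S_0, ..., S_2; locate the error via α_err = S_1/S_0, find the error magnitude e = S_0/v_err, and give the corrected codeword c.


S = (12, 6, 3), error at position 4, error magnitude e = 7, c = [0, 2, 5, 11, 6].

Step 1: column multipliers v_i = (∏_{j≠i}(α_i − α_j))^{−1} mod 13.
  i = 1 (α = 4): (4−1)(4−3)(4−7)(4−8) = 3·1·(−3)·(−4) = 36 ≡ 10, so v_1 = 10^{−1} = 4 (mod 13).
  i = 2 (α = 1): (1−4)(1−3)(1−7)(1−8) = (−3)·(−2)·(−6)·(−7) = 252 ≡ 5, so v_2 = 5^{−1} = 8 (mod 13).
  i = 3 (α = 3): (3−4)(3−1)(3−7)(3−8) = (−1)·2·(−4)·(−5) = −40 ≡ 12, so v_3 = 12^{−1} = 12 (mod 13).
  i = 4 (α = 7): (7−4)(7−1)(7−3)(7−8) = 3·6·4·(−1) = −72 ≡ 6, so v_4 = 6^{−1} = 11 (mod 13).
  i = 5 (α = 8): (8−4)(8−1)(8−3)(8−7) = 4·7·5·1 = 140 ≡ 10, so v_5 = 10^{−1} = 4 (mod 13).
  v = [4, 8, 12, 11, 4].
Step 2: syndromes of r = [0, 2, 5, 5, 6] (all sums mod 13).
  S_0 = Σ v_i r_i = 4·0 + 8·2 + 12·5 + 11·5 + 4·6 = 155 ≡ 12.
  S_1 = Σ v_i α_i r_i = 4·4·0 + 8·1·2 + 12·3·5 + 11·7·5 + 4·8·6 = 773 ≡ 6.
  α_i^2 mod 13 = [3, 1, 9, 10, 12].
  S_2 = Σ v_i α_i^2 r_i = 4·3·0 + 8·1·2 + 12·9·5 + 11·10·5 + 4·12·6 = 1394 ≡ 3.
  S = (12, 6, 3) ≠ 0, so r is not a codeword (an error is present).
Step 3: locate the error. For a single error e at position i, S_ℓ = v_i·e·α_i^ℓ, so α_err = S_1/S_0.
  S_0^{−1} = 12^{−1} = 12 (mod 13), so α_err = 6·12 = 72 ≡ 7 = α_4. Error position i = 4.
  Consistency check: S_2/S_1 = 3·11 = 33 ≡ 7 = α_err ✓ (single-error assumption holds).
Step 4: error magnitude e = S_0/v_4 = S_0·∏_{j≠4}(α_4 − α_j) = 12·6 = 72 ≡ 7 (mod 13).
Step 5: correct position 4: c_4 = r_4 − e = 5 − 7 ≡ 11 (mod 13). Hence c = [0, 2, 5, 11, 6].
  Check: interpolating c through the α_i gives m(x) = 7 + 8·x (degree < 2) with m(α_i) = c_i for every i, so c is indeed a codeword.


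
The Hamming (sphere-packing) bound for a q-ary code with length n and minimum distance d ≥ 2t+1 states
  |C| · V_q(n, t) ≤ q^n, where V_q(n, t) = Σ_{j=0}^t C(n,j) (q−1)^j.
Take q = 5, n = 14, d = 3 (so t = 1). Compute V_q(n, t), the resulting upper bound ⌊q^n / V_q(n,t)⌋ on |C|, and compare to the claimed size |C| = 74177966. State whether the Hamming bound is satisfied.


V_q(n, t) = 57, q^n = 6103515625, Hamming bound = 107079221, |C| = 74177966 ≤ bound (satisfied).

Step 1: Compute V_q(n, t) = Σ_{j=0}^1 C(n, j) (q−1)^j.
  j = 0: C(14,0)·(4)^0 = 1·1 = 1.
  j = 1: C(14,1)·(4)^1 = 14·4 = 56.
  V_q(n, t) = 1 + 56 = 57.
Step 2: q^n = 5^14 = 6103515625.
Step 3: Hamming bound ⌊q^n / V_q(n,t)⌋ = ⌊6103515625/57⌋ = 107079221.
Step 4: Compare |C| = 74177966 to 107079221: satisfied.
The claimed |C| lies below the Hamming bound.


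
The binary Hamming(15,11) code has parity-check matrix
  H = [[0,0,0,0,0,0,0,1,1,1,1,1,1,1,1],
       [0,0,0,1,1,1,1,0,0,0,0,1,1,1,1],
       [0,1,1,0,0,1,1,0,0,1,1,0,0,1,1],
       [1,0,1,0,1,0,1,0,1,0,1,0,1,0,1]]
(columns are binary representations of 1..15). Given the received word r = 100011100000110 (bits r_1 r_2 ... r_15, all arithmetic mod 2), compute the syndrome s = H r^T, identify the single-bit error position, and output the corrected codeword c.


s = (0, 1, 1, 0)^T, error position = 6, corrected codeword c = 100010100000110

Compute s = H r^T mod 2 one row at a time:
  s_1 = 0 + 0 + 0 + 0 + 0 + 1 + 1 + 0 = 2 ≡ 0 (mod 2).
  s_2 = 0 + 1 + 1 + 1 + 0 + 1 + 1 + 0 = 5 ≡ 1 (mod 2).
  s_3 = 0 + 0 + 1 + 1 + 0 + 0 + 1 + 0 = 3 ≡ 1 (mod 2).
  s_4 = 1 + 0 + 1 + 1 + 0 + 0 + 1 + 0 = 4 ≡ 0 (mod 2).
s = (0, 1, 1, 0)^T — this equals column 6 of H (binary 0110), so error is at position 6.
Correct: flip bit 6 of r = 100011100000110 to get c = 100010100000110.


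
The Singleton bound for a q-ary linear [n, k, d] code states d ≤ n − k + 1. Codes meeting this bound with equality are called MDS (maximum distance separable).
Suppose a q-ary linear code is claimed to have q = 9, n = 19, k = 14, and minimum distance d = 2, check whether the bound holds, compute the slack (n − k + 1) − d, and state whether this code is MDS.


Singleton RHS = n − k + 1 = 6, slack = 4, bound satisfied, not MDS.

Singleton bound: d ≤ n − k + 1.
Here n = 19, k = 14, so n − k + 1 = 6.
Given d = 2, check d ≤ 6: YES.
Slack = (n − k + 1) − d = 4.
The code is NOT MDS (slack = 4 > 0).
Description: the claimed parameters are [19, 14, 2]_9; such a code would be non-MDS.


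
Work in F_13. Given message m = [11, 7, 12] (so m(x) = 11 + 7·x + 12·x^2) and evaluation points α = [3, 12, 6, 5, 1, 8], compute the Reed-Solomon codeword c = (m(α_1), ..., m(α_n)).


c = [10, 3, 4, 8, 4, 3]

Message polynomial: m(x) = 11 + 7·x + 12·x^2 (mod 13).
For each evaluation point α_i, compute m(α_i) mod 13:
  α_1 = 3: Horner steps 12 → 4 → 10, so m(3) = 10.
  α_2 = 12: Horner steps 12 → 8 → 3, so m(12) = 3.
  α_3 = 6: Horner steps 12 → 1 → 4, so m(6) = 4.
  α_4 = 5: Horner steps 12 → 2 → 8, so m(5) = 8.
  α_5 = 1: Horner steps 12 → 6 → 4, so m(1) = 4.
  α_6 = 8: Horner steps 12 → 12 → 3, so m(8) = 3.
Codeword c = [10, 3, 4, 8, 4, 3] ∈ F_13^6.


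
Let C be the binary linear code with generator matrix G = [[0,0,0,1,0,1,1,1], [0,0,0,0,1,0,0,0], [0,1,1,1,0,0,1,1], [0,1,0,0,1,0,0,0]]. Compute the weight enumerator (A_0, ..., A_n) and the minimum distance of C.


Weight distribution: A_0 = 1, A_1 = 2, A_2 = 2, A_3 = 2, A_4 = 3, A_5 = 4, A_6 = 2. Minimum distance d = 1.

Enumerate all 2^4 = 16 messages m ∈ F_2^4.
For each, compute codeword c = mG in F_2^8, then tally its weight.
  m = 0000 → c = 00000000, weight = 0.
  m = 1000 → c = 00010111, weight = 4.
  m = 0100 → c = 00001000, weight = 1.
  m = 1100 → c = 00011111, weight = 5.
  m = 0010 → c = 01110011, weight = 5.
  m = 1010 → c = 01100100, weight = 3.
  m = 0110 → c = 01111011, weight = 6.
  m = 1110 → c = 01101100, weight = 4.
  m = 0001 → c = 01001000, weight = 2.
  m = 1001 → c = 01011111, weight = 6.
  m = 0101 → c = 01000000, weight = 1.
  m = 1101 → c = 01010111, weight = 5.
  m = 0011 → c = 00111011, weight = 5.
  m = 1011 → c = 00101100, weight = 3.
  m = 0111 → c = 00110011, weight = 4.
  m = 1111 → c = 00100100, weight = 2.
Tally weights:
  weight 0: 1 codewords.
  weight 1: 2 codewords.
  weight 2: 2 codewords.
  weight 3: 2 codewords.
  weight 4: 3 codewords.
  weight 5: 4 codewords.
  weight 6: 2 codewords.
Minimum distance d = smallest w > 0 with A_w > 0 = 1.
Sanity: Σ A_w = 16 = 2^4 = 16 ✓.


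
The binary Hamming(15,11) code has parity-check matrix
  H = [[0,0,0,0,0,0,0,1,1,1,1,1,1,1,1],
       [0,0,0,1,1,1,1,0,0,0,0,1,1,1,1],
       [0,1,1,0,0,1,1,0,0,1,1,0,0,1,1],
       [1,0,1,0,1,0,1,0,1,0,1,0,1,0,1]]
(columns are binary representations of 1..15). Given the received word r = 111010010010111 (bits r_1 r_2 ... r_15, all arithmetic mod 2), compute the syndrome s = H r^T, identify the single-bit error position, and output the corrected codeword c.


s = (1, 0, 1, 0)^T, error position = 10, corrected codeword c = 111010010110111

Compute s = H r^T mod 2 one row at a time:
  s_1 = 1 + 0 + 0 + 1 + 0 + 1 + 1 + 1 = 5 ≡ 1 (mod 2).
  s_2 = 0 + 1 + 0 + 0 + 0 + 1 + 1 + 1 = 4 ≡ 0 (mod 2).
  s_3 = 1 + 1 + 0 + 0 + 0 + 1 + 1 + 1 = 5 ≡ 1 (mod 2).
  s_4 = 1 + 1 + 1 + 0 + 0 + 1 + 1 + 1 = 6 ≡ 0 (mod 2).
s = (1, 0, 1, 0)^T — this equals column 10 of H (binary 1010), so error is at position 10.
Correct: flip bit 10 of r = 111010010010111 to get c = 111010010110111.


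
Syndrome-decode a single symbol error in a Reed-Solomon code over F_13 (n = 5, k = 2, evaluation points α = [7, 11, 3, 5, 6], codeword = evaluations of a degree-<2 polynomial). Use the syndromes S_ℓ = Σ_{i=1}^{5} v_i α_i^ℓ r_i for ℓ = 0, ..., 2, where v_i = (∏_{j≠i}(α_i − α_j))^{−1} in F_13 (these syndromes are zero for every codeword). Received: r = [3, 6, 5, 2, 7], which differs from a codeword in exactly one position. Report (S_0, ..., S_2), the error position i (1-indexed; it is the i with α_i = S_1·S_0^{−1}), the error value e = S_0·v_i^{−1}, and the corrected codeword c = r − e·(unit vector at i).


S = (8, 4, 2), error at position 1, error magnitude e = 4, c = [12, 6, 5, 2, 7].

Step 1: column multipliers v_i = (∏_{j≠i}(α_i − α_j))^{−1} mod 13.
  i = 1 (α = 7): (7−11)(7−3)(7−5)(7−6) = (−4)·4·2·1 = −32 ≡ 7, so v_1 = 7^{−1} = 2 (mod 13).
  i = 2 (α = 11): (11−7)(11−3)(11−5)(11−6) = 4·8·6·5 = 960 ≡ 11, so v_2 = 11^{−1} = 6 (mod 13).
  i = 3 (α = 3): (3−7)(3−11)(3−5)(3−6) = (−4)·(−8)·(−2)·(−3) = 192 ≡ 10, so v_3 = 10^{−1} = 4 (mod 13).
  i = 4 (α = 5): (5−7)(5−11)(5−3)(5−6) = (−2)·(−6)·2·(−1) = −24 ≡ 2, so v_4 = 2^{−1} = 7 (mod 13).
  i = 5 (α = 6): (6−7)(6−11)(6−3)(6−5) = (−1)·(−5)·3·1 = 15 ≡ 2, so v_5 = 2^{−1} = 7 (mod 13).
  v = [2, 6, 4, 7, 7].
Step 2: syndromes of r = [3, 6, 5, 2, 7] (all sums mod 13).
  S_0 = Σ v_i r_i = 2·3 + 6·6 + 4·5 + 7·2 + 7·7 = 125 ≡ 8.
  S_1 = Σ v_i α_i r_i = 2·7·3 + 6·11·6 + 4·3·5 + 7·5·2 + 7·6·7 = 862 ≡ 4.
  α_i^2 mod 13 = [10, 4, 9, 12, 10].
  S_2 = Σ v_i α_i^2 r_i = 2·10·3 + 6·4·6 + 4·9·5 + 7·12·2 + 7·10·7 = 1042 ≡ 2.
  S = (8, 4, 2) ≠ 0, so r is not a codeword (an error is present).
Step 3: locate the error. For a single error e at position i, S_ℓ = v_i·e·α_i^ℓ, so α_err = S_1/S_0.
  S_0^{−1} = 8^{−1} = 5 (mod 13), so α_err = 4·5 = 20 ≡ 7 = α_1. Error position i = 1.
  Consistency check: S_2/S_1 = 2·10 = 20 ≡ 7 = α_err ✓ (single-error assumption holds).
Step 4: error magnitude e = S_0/v_1 = S_0·∏_{j≠1}(α_1 − α_j) = 8·7 = 56 ≡ 4 (mod 13).
Step 5: correct position 1: c_1 = r_1 − e = 3 − 4 ≡ 12 (mod 13). Hence c = [12, 6, 5, 2, 7].
  Check: interpolating c through the α_i gives m(x) = 3 + 5·x (degree < 2) with m(α_i) = c_i for every i, so c is indeed a codeword.


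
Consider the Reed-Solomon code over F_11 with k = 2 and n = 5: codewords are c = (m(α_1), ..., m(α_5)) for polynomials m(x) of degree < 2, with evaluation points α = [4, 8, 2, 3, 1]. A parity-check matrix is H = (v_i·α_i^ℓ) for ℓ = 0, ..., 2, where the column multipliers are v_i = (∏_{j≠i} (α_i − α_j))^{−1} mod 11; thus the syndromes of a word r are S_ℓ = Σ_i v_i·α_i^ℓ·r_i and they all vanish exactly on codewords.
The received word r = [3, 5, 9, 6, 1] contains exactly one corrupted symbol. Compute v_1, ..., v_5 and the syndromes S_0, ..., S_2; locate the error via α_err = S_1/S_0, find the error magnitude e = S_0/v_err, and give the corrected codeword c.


S = (9, 6, 4), error at position 2, error magnitude e = 3, c = [3, 2, 9, 6, 1].

Step 1: column multipliers v_i = (∏_{j≠i}(α_i − α_j))^{−1} mod 11.
  i = 1 (α = 4): (4−8)(4−2)(4−3)(4−1) = (−4)·2·1·3 = −24 ≡ 9, so v_1 = 9^{−1} = 5 (mod 11).
  i = 2 (α = 8): (8−4)(8−2)(8−3)(8−1) = 4·6·5·7 = 840 ≡ 4, so v_2 = 4^{−1} = 3 (mod 11).
  i = 3 (α = 2): (2−4)(2−8)(2−3)(2−1) = (−2)·(−6)·(−1)·1 = −12 ≡ 10, so v_3 = 10^{−1} = 10 (mod 11).
  i = 4 (α = 3): (3−4)(3−8)(3−2)(3−1) = (−1)·(−5)·1·2 = 10 ≡ 10, so v_4 = 10^{−1} = 10 (mod 11).
  i = 5 (α = 1): (1−4)(1−8)(1−2)(1−3) = (−3)·(−7)·(−1)·(−2) = 42 ≡ 9, so v_5 = 9^{−1} = 5 (mod 11).
  v = [5, 3, 10, 10, 5].
Step 2: syndromes of r = [3, 5, 9, 6, 1] (all sums mod 11).
  S_0 = Σ v_i r_i = 5·3 + 3·5 + 10·9 + 10·6 + 5·1 = 185 ≡ 9.
  S_1 = Σ v_i α_i r_i = 5·4·3 + 3·8·5 + 10·2·9 + 10·3·6 + 5·1·1 = 545 ≡ 6.
  α_i^2 mod 11 = [5, 9, 4, 9, 1].
  S_2 = Σ v_i α_i^2 r_i = 5·5·3 + 3·9·5 + 10·4·9 + 10·9·6 + 5·1·1 = 1115 ≡ 4.
  S = (9, 6, 4) ≠ 0, so r is not a codeword (an error is present).
Step 3: locate the error. For a single error e at position i, S_ℓ = v_i·e·α_i^ℓ, so α_err = S_1/S_0.
  S_0^{−1} = 9^{−1} = 5 (mod 11), so α_err = 6·5 = 30 ≡ 8 = α_2. Error position i = 2.
  Consistency check: S_2/S_1 = 4·2 = 8 ≡ 8 = α_err ✓ (single-error assumption holds).
Step 4: error magnitude e = S_0/v_2 = S_0·∏_{j≠2}(α_2 − α_j) = 9·4 = 36 ≡ 3 (mod 11).
Step 5: correct position 2: c_2 = r_2 − e = 5 − 3 ≡ 2 (mod 11). Hence c = [3, 2, 9, 6, 1].
  Check: interpolating c through the α_i gives m(x) = 4 + 8·x (degree < 2) with m(α_i) = c_i for every i, so c is indeed a codeword.


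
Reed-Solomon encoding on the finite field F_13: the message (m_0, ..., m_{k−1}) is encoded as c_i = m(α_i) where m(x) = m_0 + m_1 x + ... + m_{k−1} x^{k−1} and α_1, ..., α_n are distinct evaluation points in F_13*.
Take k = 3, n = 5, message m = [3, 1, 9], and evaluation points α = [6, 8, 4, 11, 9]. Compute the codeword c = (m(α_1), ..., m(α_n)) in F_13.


c = [8, 2, 8, 11, 0]

Message polynomial: m(x) = 3 + 1·x + 9·x^2 (mod 13).
For each evaluation point α_i, compute m(α_i) mod 13:
  α_1 = 6: Horner steps 9 → 3 → 8, so m(6) = 8.
  α_2 = 8: Horner steps 9 → 8 → 2, so m(8) = 2.
  α_3 = 4: Horner steps 9 → 11 → 8, so m(4) = 8.
  α_4 = 11: Horner steps 9 → 9 → 11, so m(11) = 11.
  α_5 = 9: Horner steps 9 → 4 → 0, so m(9) = 0.
Codeword c = [8, 2, 8, 11, 0] ∈ F_13^5.


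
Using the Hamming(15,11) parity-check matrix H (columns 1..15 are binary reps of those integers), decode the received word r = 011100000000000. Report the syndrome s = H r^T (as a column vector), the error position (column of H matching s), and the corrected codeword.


s = (0, 1, 0, 1)^T, error position = 5, corrected codeword c = 011110000000000

Compute s = H r^T mod 2 one row at a time:
  s_1 = 0 + 0 + 0 + 0 + 0 + 0 + 0 + 0 = 0 ≡ 0 (mod 2).
  s_2 = 1 + 0 + 0 + 0 + 0 + 0 + 0 + 0 = 1 ≡ 1 (mod 2).
  s_3 = 1 + 1 + 0 + 0 + 0 + 0 + 0 + 0 = 2 ≡ 0 (mod 2).
  s_4 = 0 + 1 + 0 + 0 + 0 + 0 + 0 + 0 = 1 ≡ 1 (mod 2).
s = (0, 1, 0, 1)^T — this equals column 5 of H (binary 0101), so error is at position 5.
Correct: flip bit 5 of r = 011100000000000 to get c = 011110000000000.


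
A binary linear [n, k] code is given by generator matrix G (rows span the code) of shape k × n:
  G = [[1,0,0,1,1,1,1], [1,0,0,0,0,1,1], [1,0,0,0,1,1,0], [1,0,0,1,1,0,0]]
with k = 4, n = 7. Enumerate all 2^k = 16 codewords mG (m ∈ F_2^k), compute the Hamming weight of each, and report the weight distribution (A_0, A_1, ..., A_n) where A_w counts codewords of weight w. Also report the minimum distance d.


Weight distribution: A_0 = 1, A_1 = 1, A_2 = 6, A_3 = 6, A_4 = 1, A_5 = 1. Minimum distance d = 1.

Enumerate all 2^4 = 16 messages m ∈ F_2^4.
For each, compute codeword c = mG in F_2^7, then tally its weight.
  m = 0000 → c = 0000000, weight = 0.
  m = 1000 → c = 1001111, weight = 5.
  m = 0100 → c = 1000011, weight = 3.
  m = 1100 → c = 0001100, weight = 2.
  m = 0010 → c = 1000110, weight = 3.
  m = 1010 → c = 0001001, weight = 2.
  m = 0110 → c = 0000101, weight = 2.
  m = 1110 → c = 1001010, weight = 3.
  m = 0001 → c = 1001100, weight = 3.
  m = 1001 → c = 0000011, weight = 2.
  m = 0101 → c = 0001111, weight = 4.
  m = 1101 → c = 1000000, weight = 1.
  m = 0011 → c = 0001010, weight = 2.
  m = 1011 → c = 1000101, weight = 3.
  m = 0111 → c = 1001001, weight = 3.
  m = 1111 → c = 0000110, weight = 2.
Tally weights:
  weight 0: 1 codewords.
  weight 1: 1 codewords.
  weight 2: 6 codewords.
  weight 3: 6 codewords.
  weight 4: 1 codewords.
  weight 5: 1 codewords.
Minimum distance d = smallest w > 0 with A_w > 0 = 1.
Sanity: Σ A_w = 16 = 2^4 = 16 ✓.


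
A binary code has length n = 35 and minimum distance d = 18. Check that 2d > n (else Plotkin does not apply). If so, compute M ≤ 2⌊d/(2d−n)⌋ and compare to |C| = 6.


Plotkin bound M ≤ 36; given |C| = 6 ≤ bound (satisfied).

Check applicability: 2d = 36, n = 35.
2d − n = 1 > 0, so Plotkin applies.
Compute d/(2d−n) = 18/1 ≈ 18.0000.
⌊d/(2d−n)⌋ = 18.
Plotkin bound: M ≤ 2·18 = 36.
Given |C| = 6, check: satisfied.
This |C| is below the Plotkin bound.


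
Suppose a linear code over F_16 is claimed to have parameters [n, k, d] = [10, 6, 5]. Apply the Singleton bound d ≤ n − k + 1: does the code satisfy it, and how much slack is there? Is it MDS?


Singleton RHS = n − k + 1 = 5, slack = 0, bound satisfied, MDS.

Singleton bound: d ≤ n − k + 1.
Here n = 10, k = 6, so n − k + 1 = 5.
Given d = 5, check d ≤ 5: YES.
Slack = (n − k + 1) − d = 0.
The code is MDS (slack = 0).
Description: the claimed parameters are [10, 6, 5]_16; such a code would be MDS (meets Singleton bound).


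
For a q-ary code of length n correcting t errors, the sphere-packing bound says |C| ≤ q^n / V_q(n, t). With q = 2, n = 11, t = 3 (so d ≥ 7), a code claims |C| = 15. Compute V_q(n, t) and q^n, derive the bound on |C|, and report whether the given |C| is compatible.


V_q(n, t) = 232, q^n = 2048, Hamming bound = 8, |C| = 15 > bound (violated).

Step 1: Compute V_q(n, t) = Σ_{j=0}^3 C(n, j) (q−1)^j.
  j = 0: C(11,0)·(1)^0 = 1·1 = 1.
  j = 1: C(11,1)·(1)^1 = 11·1 = 11.
  j = 2: C(11,2)·(1)^2 = 55·1 = 55.
  j = 3: C(11,3)·(1)^3 = 165·1 = 165.
  V_q(n, t) = 1 + 11 + 55 + 165 = 232.
Step 2: q^n = 2^11 = 2048.
Step 3: Hamming bound ⌊q^n / V_q(n,t)⌋ = ⌊2048/232⌋ = 8.
Step 4: Compare |C| = 15 to 8: violated.
The claimed |C| lies above the Hamming bound, so no 2-ary code of length 11 with d ≥ 7 can have 15 codewords.


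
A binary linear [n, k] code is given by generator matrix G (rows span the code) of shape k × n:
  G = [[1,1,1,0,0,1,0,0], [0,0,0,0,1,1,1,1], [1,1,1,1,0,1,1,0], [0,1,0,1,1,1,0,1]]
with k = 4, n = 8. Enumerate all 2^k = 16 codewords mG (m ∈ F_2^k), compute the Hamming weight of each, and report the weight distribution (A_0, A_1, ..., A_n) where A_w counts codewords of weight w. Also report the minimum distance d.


Weight distribution: A_0 = 1, A_1 = 1, A_2 = 1, A_3 = 2, A_4 = 3, A_5 = 5, A_6 = 3. Minimum distance d = 1.

Enumerate all 2^4 = 16 messages m ∈ F_2^4.
For each, compute codeword c = mG in F_2^8, then tally its weight.
  m = 0000 → c = 00000000, weight = 0.
  m = 1000 → c = 11100100, weight = 4.
  m = 0100 → c = 00001111, weight = 4.
  m = 1100 → c = 11101011, weight = 6.
  m = 0010 → c = 11110110, weight = 6.
  m = 1010 → c = 00010010, weight = 2.
  m = 0110 → c = 11111001, weight = 6.
  m = 1110 → c = 00011101, weight = 4.
  m = 0001 → c = 01011101, weight = 5.
  m = 1001 → c = 10111001, weight = 5.
  m = 0101 → c = 01010010, weight = 3.
  m = 1101 → c = 10110110, weight = 5.
  m = 0011 → c = 10101011, weight = 5.
  m = 1011 → c = 01001111, weight = 5.
  m = 0111 → c = 10100100, weight = 3.
  m = 1111 → c = 01000000, weight = 1.
Tally weights:
  weight 0: 1 codewords.
  weight 1: 1 codewords.
  weight 2: 1 codewords.
  weight 3: 2 codewords.
  weight 4: 3 codewords.
  weight 5: 5 codewords.
  weight 6: 3 codewords.
Minimum distance d = smallest w > 0 with A_w > 0 = 1.
Sanity: Σ A_w = 16 = 2^4 = 16 ✓.
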